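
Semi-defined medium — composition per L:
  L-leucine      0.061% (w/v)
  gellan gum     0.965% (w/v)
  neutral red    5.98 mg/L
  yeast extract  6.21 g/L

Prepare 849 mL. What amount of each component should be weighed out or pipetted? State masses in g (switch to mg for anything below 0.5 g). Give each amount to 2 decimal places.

L-leucine 0.52 g; gellan gum 8.19 g; neutral red 5.08 mg; yeast extract 5.27 g

Scale factor relative to 1 L: 0.849.
L-leucine: 0.061 g per 100 mL × 849 mL ÷ 100 = 0.52 g
gellan gum: 0.965% w/v = 9.65 g/L → 9.65 × 0.849 L = 8.19 g
neutral red: 5.98 mg/L × 0.849 L = 5.08 mg
yeast extract: 6.21 g/L × 0.849 L = 5.27 g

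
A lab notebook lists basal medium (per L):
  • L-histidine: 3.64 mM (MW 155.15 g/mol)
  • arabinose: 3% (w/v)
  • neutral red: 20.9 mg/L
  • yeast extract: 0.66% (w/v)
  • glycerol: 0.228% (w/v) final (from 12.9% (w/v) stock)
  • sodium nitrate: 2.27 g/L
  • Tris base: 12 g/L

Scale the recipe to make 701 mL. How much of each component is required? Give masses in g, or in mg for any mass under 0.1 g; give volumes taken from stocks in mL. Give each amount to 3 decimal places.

L-histidine 0.396 g; arabinose 21.030 g; neutral red 14.651 mg; yeast extract 4.627 g; glycerol 12.390 mL; sodium nitrate 1.591 g; Tris base 8.412 g

Working volume: 701 mL = 0.701 L.
L-histidine: 3.64 mmol/L × 155.15 g/mol × 0.701 L ÷ 1000 = 0.396 g
arabinose: 3% w/v = 30 g/L → 30 × 0.701 L = 21.030 g
neutral red: 20.9 mg/L × 0.701 L = 14.651 mg
yeast extract: 0.66% w/v = 6.6 g/L → 6.6 × 0.701 L = 4.627 g
glycerol: V = C2·V2/C1 = 0.228% ÷ 12.9% × 701 mL = 12.390 mL
sodium nitrate: 2.27 g/L × 0.701 L = 1.591 g
Tris base: 12 g/L × 0.701 L = 8.412 g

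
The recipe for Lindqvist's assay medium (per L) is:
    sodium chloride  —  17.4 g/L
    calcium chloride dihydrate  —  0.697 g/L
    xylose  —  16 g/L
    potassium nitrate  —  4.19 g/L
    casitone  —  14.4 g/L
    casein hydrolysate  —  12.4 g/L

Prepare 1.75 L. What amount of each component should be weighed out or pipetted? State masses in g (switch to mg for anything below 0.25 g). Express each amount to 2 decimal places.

sodium chloride 30.45 g; calcium chloride dihydrate 1.22 g; xylose 28.00 g; potassium nitrate 7.33 g; casitone 25.20 g; casein hydrolysate 21.70 g

Scale factor relative to 1 L: 1.75.
sodium chloride: 17.4 g/L × 1.75 L = 30.45 g
calcium chloride dihydrate: 0.697 g/L × 1.75 L = 1.22 g
xylose: 16 g/L × 1.75 L = 28.00 g
potassium nitrate: 4.19 g/L × 1.75 L = 7.33 g
casitone: 14.4 g/L × 1.75 L = 25.20 g
casein hydrolysate: 12.4 g/L × 1.75 L = 21.70 g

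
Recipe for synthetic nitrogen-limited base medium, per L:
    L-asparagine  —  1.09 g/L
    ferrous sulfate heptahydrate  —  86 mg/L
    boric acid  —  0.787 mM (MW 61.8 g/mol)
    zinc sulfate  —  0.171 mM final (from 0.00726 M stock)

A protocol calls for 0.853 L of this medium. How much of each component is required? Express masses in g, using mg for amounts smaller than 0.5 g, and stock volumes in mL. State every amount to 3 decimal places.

L-asparagine 0.930 g; ferrous sulfate heptahydrate 73.358 mg; boric acid 41.487 mg; zinc sulfate 20.091 mL

Scale factor relative to 1 L: 0.853.
L-asparagine: 1.09 g/L × 0.853 L = 0.930 g
ferrous sulfate heptahydrate: 86 mg/L × 0.853 L = 73.358 mg
boric acid: 0.787 mmol/L × 61.8 mg/mmol × 0.853 L = 41.487 mg
zinc sulfate: dilute stock: 0.171 mM × 853 mL ÷ 7.26 mM = 20.091 mL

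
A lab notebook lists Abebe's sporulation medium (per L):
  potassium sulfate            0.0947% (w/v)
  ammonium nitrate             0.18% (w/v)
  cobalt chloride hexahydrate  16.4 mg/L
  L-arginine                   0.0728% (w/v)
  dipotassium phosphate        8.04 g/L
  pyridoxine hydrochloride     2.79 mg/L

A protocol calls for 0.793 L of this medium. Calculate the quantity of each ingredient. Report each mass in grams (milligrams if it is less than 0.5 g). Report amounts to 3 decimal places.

Scale factor relative to 1 L: 0.793.
potassium sulfate: 0.0947 g per 100 mL × 793 mL ÷ 100 = 0.751 g
ammonium nitrate: 0.18% w/v = 1.8 g/L → 1.8 × 0.793 L = 1.427 g
cobalt chloride hexahydrate: 16.4 mg/L × 0.793 L = 13.005 mg
L-arginine: 0.0728 g per 100 mL × 793 mL ÷ 100 = 0.577 g
dipotassium phosphate: 8.04 g/L × 0.793 L = 6.376 g
pyridoxine hydrochloride: 2.79 mg/L × 0.793 L = 2.212 mg

potassium sulfate 0.751 g; ammonium nitrate 1.427 g; cobalt chloride hexahydrate 13.005 mg; L-arginine 0.577 g; dipotassium phosphate 6.376 g; pyridoxine hydrochloride 2.212 mg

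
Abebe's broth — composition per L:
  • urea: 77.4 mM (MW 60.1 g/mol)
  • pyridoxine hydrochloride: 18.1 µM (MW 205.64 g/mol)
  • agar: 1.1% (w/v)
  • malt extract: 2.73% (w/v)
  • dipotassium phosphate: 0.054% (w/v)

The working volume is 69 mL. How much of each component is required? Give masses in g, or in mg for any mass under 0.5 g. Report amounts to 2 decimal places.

urea 320.97 mg; pyridoxine hydrochloride 0.26 mg; agar 0.76 g; malt extract 1.88 g; dipotassium phosphate 37.26 mg

Working volume: 69 mL = 0.069 L.
urea: 77.4 mmol/L × 60.1 mg/mmol × 0.069 L = 320.97 mg
pyridoxine hydrochloride: 18.1 µmol/L × 205.64 g/mol × 0.069 L ÷ 1000 = 0.26 mg
agar: 1.1 g per 100 mL × 69 mL ÷ 100 = 0.76 g
malt extract: 2.73% w/v = 27.3 g/L → 27.3 × 0.069 L = 1.88 g
dipotassium phosphate: 0.054 g per 100 mL × 69 mL ÷ 100 = 0.03726 g = 37.26 mg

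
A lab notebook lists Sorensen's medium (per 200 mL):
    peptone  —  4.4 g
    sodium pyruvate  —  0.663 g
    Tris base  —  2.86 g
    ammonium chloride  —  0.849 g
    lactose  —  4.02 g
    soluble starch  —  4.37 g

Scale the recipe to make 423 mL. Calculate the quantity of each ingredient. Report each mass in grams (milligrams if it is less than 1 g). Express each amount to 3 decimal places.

peptone 9.306 g; sodium pyruvate 1.402 g; Tris base 6.049 g; ammonium chloride 1.796 g; lactose 8.502 g; soluble starch 9.243 g

Scale factor = 423 mL / 200 mL = 2.115.
peptone: 4.4 g × (423 mL / 200 mL) = 9.306 g
sodium pyruvate: 0.663 g × (423 mL / 200 mL) = 1.402 g
Tris base: 2.86 g × (423 mL / 200 mL) = 6.049 g
ammonium chloride: 0.849 g × (423 mL / 200 mL) = 1.796 g
lactose: 4.02 g × (423 mL / 200 mL) = 8.502 g
soluble starch: 4.37 g × (423 mL / 200 mL) = 9.243 g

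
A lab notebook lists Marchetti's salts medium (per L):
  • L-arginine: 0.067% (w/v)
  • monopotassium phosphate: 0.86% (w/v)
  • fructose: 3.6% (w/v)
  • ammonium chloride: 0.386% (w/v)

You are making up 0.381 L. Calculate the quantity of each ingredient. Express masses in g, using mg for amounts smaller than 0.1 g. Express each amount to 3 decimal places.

L-arginine 0.255 g; monopotassium phosphate 3.277 g; fructose 13.716 g; ammonium chloride 1.471 g

Working volume: 0.381 L.
L-arginine: 0.067 g per 100 mL × 381 mL ÷ 100 = 0.255 g
monopotassium phosphate: 0.86% w/v = 8.6 g/L → 8.6 × 0.381 L = 3.277 g
fructose: 3.6% w/v = 36 g/L → 36 × 0.381 L = 13.716 g
ammonium chloride: 0.386% w/v = 3.86 g/L → 3.86 × 0.381 L = 1.471 g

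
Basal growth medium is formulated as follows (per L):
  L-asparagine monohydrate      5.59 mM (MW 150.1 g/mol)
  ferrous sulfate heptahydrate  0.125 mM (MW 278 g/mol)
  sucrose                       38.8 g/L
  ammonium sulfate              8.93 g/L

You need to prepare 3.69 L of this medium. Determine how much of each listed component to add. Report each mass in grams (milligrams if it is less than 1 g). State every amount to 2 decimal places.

L-asparagine monohydrate 3.10 g; ferrous sulfate heptahydrate 128.23 mg; sucrose 143.17 g; ammonium sulfate 32.95 g

Scale factor relative to 1 L: 3.69.
L-asparagine monohydrate: 5.59 mmol/L × 150.1 g/mol × 3.69 L ÷ 1000 = 3.10 g
ferrous sulfate heptahydrate: 0.125 mmol/L × 278 mg/mmol × 3.69 L = 128.23 mg
sucrose: 38.8 g/L × 3.69 L = 143.17 g
ammonium sulfate: 8.93 g/L × 3.69 L = 32.95 g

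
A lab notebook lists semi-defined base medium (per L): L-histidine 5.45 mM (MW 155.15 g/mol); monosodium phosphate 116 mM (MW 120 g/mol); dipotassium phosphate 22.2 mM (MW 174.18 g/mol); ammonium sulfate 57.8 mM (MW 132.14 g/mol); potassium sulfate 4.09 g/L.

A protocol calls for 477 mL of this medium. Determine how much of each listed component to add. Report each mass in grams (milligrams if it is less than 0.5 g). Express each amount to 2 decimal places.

Scale factor relative to 1 L: 0.477.
L-histidine: 5.45 mmol/L × 155.15 mg/mmol × 0.477 L = 403.34 mg
monosodium phosphate: 116 mmol/L × 120 g/mol × 0.477 L ÷ 1000 = 6.64 g
dipotassium phosphate: 22.2 mmol/L × 174.18 g/mol × 0.477 L ÷ 1000 = 1.84 g
ammonium sulfate: 57.8 mmol/L × 132.14 g/mol × 0.477 L ÷ 1000 = 3.64 g
potassium sulfate: 4.09 g/L × 0.477 L = 1.95 g

L-histidine 403.34 mg; monosodium phosphate 6.64 g; dipotassium phosphate 1.84 g; ammonium sulfate 3.64 g; potassium sulfate 1.95 g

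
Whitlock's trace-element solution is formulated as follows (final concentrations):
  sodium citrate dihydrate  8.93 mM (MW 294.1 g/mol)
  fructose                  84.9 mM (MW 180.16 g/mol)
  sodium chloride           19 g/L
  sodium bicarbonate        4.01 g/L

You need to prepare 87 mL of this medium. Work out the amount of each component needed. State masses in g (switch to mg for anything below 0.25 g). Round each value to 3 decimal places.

sodium citrate dihydrate 228.489 mg; fructose 1.331 g; sodium chloride 1.653 g; sodium bicarbonate 0.349 g

Working volume: 87 mL = 0.087 L.
sodium citrate dihydrate: 8.93 mmol/L × 294.1 mg/mmol × 0.087 L = 228.489 mg
fructose: 84.9 mmol/L × 180.16 g/mol × 0.087 L ÷ 1000 = 1.331 g
sodium chloride: 19 g/L × 0.087 L = 1.653 g
sodium bicarbonate: 4.01 g/L × 0.087 L = 0.349 g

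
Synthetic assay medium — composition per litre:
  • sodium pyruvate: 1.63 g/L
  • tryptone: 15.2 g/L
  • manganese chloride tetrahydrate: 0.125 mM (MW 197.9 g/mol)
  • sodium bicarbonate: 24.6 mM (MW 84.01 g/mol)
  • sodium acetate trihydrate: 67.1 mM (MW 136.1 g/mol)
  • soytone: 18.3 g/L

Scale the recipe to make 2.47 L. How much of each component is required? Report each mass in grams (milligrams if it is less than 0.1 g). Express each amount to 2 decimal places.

Scale factor relative to 1 L: 2.47.
sodium pyruvate: 1.63 g/L × 2.47 L = 4.03 g
tryptone: 15.2 g/L × 2.47 L = 37.54 g
manganese chloride tetrahydrate: 0.125 mmol/L × 197.9 mg/mmol × 2.47 L = 61.10 mg
sodium bicarbonate: 24.6 mmol/L × 84.01 g/mol × 2.47 L ÷ 1000 = 5.10 g
sodium acetate trihydrate: 67.1 mmol/L × 136.1 g/mol × 2.47 L ÷ 1000 = 22.56 g
soytone: 18.3 g/L × 2.47 L = 45.20 g

sodium pyruvate 4.03 g; tryptone 37.54 g; manganese chloride tetrahydrate 61.10 mg; sodium bicarbonate 5.10 g; sodium acetate trihydrate 22.56 g; soytone 45.20 g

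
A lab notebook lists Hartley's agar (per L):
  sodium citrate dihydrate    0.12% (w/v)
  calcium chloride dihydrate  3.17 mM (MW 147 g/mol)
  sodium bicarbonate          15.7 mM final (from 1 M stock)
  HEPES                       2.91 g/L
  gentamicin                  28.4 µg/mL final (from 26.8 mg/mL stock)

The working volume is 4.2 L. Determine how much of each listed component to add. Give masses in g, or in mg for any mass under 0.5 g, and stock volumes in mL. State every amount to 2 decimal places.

sodium citrate dihydrate 5.04 g; calcium chloride dihydrate 1.96 g; sodium bicarbonate 65.94 mL; HEPES 12.22 g; gentamicin 4.45 mL

Working volume: 4.2 L.
sodium citrate dihydrate: 0.12 g per 100 mL × 4200 mL ÷ 100 = 5.04 g
calcium chloride dihydrate: 3.17 mmol/L × 147 g/mol × 4.2 L ÷ 1000 = 1.96 g
sodium bicarbonate: dilute stock: 15.7 mM × 4200 mL ÷ 1000 mM = 65.94 mL
HEPES: 2.91 g/L × 4.2 L = 12.22 g
gentamicin: V = C2·V2/C1 = 28.4 µg/mL × 4200 mL ÷ 26800 µg/mL = 4.45 mL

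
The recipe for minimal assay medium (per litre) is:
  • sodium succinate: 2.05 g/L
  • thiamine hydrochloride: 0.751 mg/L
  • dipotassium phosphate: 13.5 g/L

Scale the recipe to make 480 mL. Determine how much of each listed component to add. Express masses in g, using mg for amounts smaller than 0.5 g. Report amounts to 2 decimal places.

sodium succinate 0.98 g; thiamine hydrochloride 0.36 mg; dipotassium phosphate 6.48 g

Working volume: 480 mL = 0.48 L.
sodium succinate: 2.05 g/L × 0.48 L = 0.98 g
thiamine hydrochloride: 0.751 mg/L × 0.48 L = 0.36 mg
dipotassium phosphate: 13.5 g/L × 0.48 L = 6.48 g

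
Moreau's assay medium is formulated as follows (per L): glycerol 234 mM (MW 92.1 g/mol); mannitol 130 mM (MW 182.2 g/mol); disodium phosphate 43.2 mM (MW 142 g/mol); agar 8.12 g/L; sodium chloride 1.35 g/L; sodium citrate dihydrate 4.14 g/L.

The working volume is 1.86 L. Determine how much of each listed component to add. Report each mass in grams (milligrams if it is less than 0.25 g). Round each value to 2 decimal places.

Working volume: 1.86 L.
glycerol: 234 mmol/L × 92.1 g/mol × 1.86 L ÷ 1000 = 40.09 g
mannitol: 130 mmol/L × 182.2 g/mol × 1.86 L ÷ 1000 = 44.06 g
disodium phosphate: 43.2 mmol/L × 142 g/mol × 1.86 L ÷ 1000 = 11.41 g
agar: 8.12 g/L × 1.86 L = 15.10 g
sodium chloride: 1.35 g/L × 1.86 L = 2.51 g
sodium citrate dihydrate: 4.14 g/L × 1.86 L = 7.70 g

glycerol 40.09 g; mannitol 44.06 g; disodium phosphate 11.41 g; agar 15.10 g; sodium chloride 2.51 g; sodium citrate dihydrate 7.70 g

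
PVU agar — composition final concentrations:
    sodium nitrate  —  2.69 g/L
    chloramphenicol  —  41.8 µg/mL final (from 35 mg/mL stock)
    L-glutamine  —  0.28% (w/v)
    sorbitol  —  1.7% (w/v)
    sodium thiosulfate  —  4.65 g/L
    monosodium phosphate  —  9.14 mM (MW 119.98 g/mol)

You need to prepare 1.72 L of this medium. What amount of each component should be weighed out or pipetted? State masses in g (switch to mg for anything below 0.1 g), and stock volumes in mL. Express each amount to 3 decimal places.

Working volume: 1.72 L.
sodium nitrate: 2.69 g/L × 1.72 L = 4.627 g
chloramphenicol: dilute stock: 41.8 µg/mL × 1720 mL ÷ 35000 µg/mL = 2.054 mL
L-glutamine: 0.28% w/v = 2.8 g/L → 2.8 × 1.72 L = 4.816 g
sorbitol: 1.7% w/v = 17 g/L → 17 × 1.72 L = 29.240 g
sodium thiosulfate: 4.65 g/L × 1.72 L = 7.998 g
monosodium phosphate: 9.14 mmol/L × 119.98 g/mol × 1.72 L ÷ 1000 = 1.886 g

sodium nitrate 4.627 g; chloramphenicol 2.054 mL; L-glutamine 4.816 g; sorbitol 29.240 g; sodium thiosulfate 7.998 g; monosodium phosphate 1.886 g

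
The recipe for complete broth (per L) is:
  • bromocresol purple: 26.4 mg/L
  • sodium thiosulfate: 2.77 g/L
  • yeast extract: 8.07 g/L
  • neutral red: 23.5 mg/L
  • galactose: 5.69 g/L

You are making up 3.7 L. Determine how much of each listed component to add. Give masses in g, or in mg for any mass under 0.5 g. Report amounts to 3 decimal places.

bromocresol purple 97.680 mg; sodium thiosulfate 10.249 g; yeast extract 29.859 g; neutral red 86.950 mg; galactose 21.053 g

Working volume: 3.7 L.
bromocresol purple: 26.4 mg/L × 3.7 L = 97.680 mg
sodium thiosulfate: 2.77 g/L × 3.7 L = 10.249 g
yeast extract: 8.07 g/L × 3.7 L = 29.859 g
neutral red: 23.5 mg/L × 3.7 L = 86.950 mg
galactose: 5.69 g/L × 3.7 L = 21.053 g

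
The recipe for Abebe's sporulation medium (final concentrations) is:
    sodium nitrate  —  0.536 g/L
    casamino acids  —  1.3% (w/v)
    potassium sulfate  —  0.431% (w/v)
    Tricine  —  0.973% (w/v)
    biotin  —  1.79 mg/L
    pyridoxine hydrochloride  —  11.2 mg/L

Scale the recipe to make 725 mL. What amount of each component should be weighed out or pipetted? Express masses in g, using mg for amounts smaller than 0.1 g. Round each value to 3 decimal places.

sodium nitrate 0.389 g; casamino acids 9.425 g; potassium sulfate 3.125 g; Tricine 7.054 g; biotin 1.298 mg; pyridoxine hydrochloride 8.120 mg

Working volume: 725 mL = 0.725 L.
sodium nitrate: 0.536 g/L × 0.725 L = 0.389 g
casamino acids: 1.3 g per 100 mL × 725 mL ÷ 100 = 9.425 g
potassium sulfate: 0.431% w/v = 4.31 g/L → 4.31 × 0.725 L = 3.125 g
Tricine: 0.973 g per 100 mL × 725 mL ÷ 100 = 7.054 g
biotin: 1.79 mg/L × 0.725 L = 1.298 mg
pyridoxine hydrochloride: 11.2 mg/L × 0.725 L = 8.120 mg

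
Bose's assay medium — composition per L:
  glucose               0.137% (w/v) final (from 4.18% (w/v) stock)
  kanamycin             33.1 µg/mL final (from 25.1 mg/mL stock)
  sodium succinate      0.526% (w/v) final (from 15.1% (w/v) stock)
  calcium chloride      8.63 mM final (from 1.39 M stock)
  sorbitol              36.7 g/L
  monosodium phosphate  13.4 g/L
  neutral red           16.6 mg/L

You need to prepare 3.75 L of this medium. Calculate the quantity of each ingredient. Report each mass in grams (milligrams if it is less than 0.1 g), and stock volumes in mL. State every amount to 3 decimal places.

Working volume: 3.75 L.
glucose: C1V1 = C2V2 → 0.137% ÷ 4.18% × 3750 mL = 122.907 mL
kanamycin: dilute stock: 33.1 µg/mL × 3750 mL ÷ 25100 µg/mL = 4.945 mL
sodium succinate: C1V1 = C2V2 → 0.526% ÷ 15.1% × 3750 mL = 130.629 mL
calcium chloride: C1V1 = C2V2 → 8.63 mM × 3750 mL ÷ 1390 mM = 23.282 mL
sorbitol: 36.7 g/L × 3.75 L = 137.625 g
monosodium phosphate: 13.4 g/L × 3.75 L = 50.250 g
neutral red: 16.6 mg/L × 3.75 L = 62.250 mg

glucose 122.907 mL; kanamycin 4.945 mL; sodium succinate 130.629 mL; calcium chloride 23.282 mL; sorbitol 137.625 g; monosodium phosphate 50.250 g; neutral red 62.250 mg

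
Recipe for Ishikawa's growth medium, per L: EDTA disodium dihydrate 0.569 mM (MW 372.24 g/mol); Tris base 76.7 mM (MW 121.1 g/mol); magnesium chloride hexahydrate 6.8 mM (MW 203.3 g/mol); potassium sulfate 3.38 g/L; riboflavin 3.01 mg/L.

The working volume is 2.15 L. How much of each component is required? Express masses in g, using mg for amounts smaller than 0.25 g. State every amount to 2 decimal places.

Working volume: 2.15 L.
EDTA disodium dihydrate: 0.569 mmol/L × 372.24 g/mol × 2.15 L ÷ 1000 = 0.46 g
Tris base: 76.7 mmol/L × 121.1 g/mol × 2.15 L ÷ 1000 = 19.97 g
magnesium chloride hexahydrate: 6.8 mmol/L × 203.3 g/mol × 2.15 L ÷ 1000 = 2.97 g
potassium sulfate: 3.38 g/L × 2.15 L = 7.27 g
riboflavin: 3.01 mg/L × 2.15 L = 6.47 mg

EDTA disodium dihydrate 0.46 g; Tris base 19.97 g; magnesium chloride hexahydrate 2.97 g; potassium sulfate 7.27 g; riboflavin 6.47 mg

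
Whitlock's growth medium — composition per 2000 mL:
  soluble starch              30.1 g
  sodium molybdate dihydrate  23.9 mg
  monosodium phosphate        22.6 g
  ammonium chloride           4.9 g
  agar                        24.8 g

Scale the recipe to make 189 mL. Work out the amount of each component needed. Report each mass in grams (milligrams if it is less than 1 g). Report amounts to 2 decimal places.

soluble starch 2.84 g; sodium molybdate dihydrate 2.26 mg; monosodium phosphate 2.14 g; ammonium chloride 463.05 mg; agar 2.34 g

Scale factor = 189 mL / 2000 mL = 0.0945.
soluble starch: 30.1 g × (189 mL / 2000 mL) = 2.84 g
sodium molybdate dihydrate: 23.9 mg × (189 mL / 2000 mL) = 2.26 mg
monosodium phosphate: 22.6 g × (189 mL / 2000 mL) = 2.14 g
ammonium chloride: 4.9 g × (189 mL / 2000 mL) = 0.46305 g = 463.05 mg
agar: 24.8 g × (189 mL / 2000 mL) = 2.34 g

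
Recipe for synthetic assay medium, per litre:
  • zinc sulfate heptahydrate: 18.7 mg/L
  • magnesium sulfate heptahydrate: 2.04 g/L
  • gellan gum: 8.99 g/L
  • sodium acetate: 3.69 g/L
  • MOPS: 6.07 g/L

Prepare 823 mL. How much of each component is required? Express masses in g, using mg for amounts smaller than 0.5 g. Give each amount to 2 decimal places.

Scale factor relative to 1 L: 0.823.
zinc sulfate heptahydrate: 18.7 mg/L × 0.823 L = 15.39 mg
magnesium sulfate heptahydrate: 2.04 g/L × 0.823 L = 1.68 g
gellan gum: 8.99 g/L × 0.823 L = 7.40 g
sodium acetate: 3.69 g/L × 0.823 L = 3.04 g
MOPS: 6.07 g/L × 0.823 L = 5.00 g

zinc sulfate heptahydrate 15.39 mg; magnesium sulfate heptahydrate 1.68 g; gellan gum 7.40 g; sodium acetate 3.04 g; MOPS 5.00 g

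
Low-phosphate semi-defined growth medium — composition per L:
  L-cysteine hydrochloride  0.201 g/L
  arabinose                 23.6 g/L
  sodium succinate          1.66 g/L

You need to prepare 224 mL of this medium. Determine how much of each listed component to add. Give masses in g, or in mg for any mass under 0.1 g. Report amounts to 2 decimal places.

L-cysteine hydrochloride 45.02 mg; arabinose 5.29 g; sodium succinate 0.37 g

Scale factor relative to 1 L: 0.224.
L-cysteine hydrochloride: 0.201 g/L × 0.224 L = 0.045024 g = 45.02 mg
arabinose: 23.6 g/L × 0.224 L = 5.29 g
sodium succinate: 1.66 g/L × 0.224 L = 0.37 g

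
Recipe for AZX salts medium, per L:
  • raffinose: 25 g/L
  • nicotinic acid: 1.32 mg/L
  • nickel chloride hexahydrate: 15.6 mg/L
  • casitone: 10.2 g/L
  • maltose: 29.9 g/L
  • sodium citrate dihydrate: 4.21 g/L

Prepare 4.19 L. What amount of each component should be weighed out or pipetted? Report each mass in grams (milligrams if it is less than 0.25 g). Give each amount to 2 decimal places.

raffinose 104.75 g; nicotinic acid 5.53 mg; nickel chloride hexahydrate 65.36 mg; casitone 42.74 g; maltose 125.28 g; sodium citrate dihydrate 17.64 g

Scale factor relative to 1 L: 4.19.
raffinose: 25 g/L × 4.19 L = 104.75 g
nicotinic acid: 1.32 mg/L × 4.19 L = 5.53 mg
nickel chloride hexahydrate: 15.6 mg/L × 4.19 L = 65.36 mg
casitone: 10.2 g/L × 4.19 L = 42.74 g
maltose: 29.9 g/L × 4.19 L = 125.28 g
sodium citrate dihydrate: 4.21 g/L × 4.19 L = 17.64 g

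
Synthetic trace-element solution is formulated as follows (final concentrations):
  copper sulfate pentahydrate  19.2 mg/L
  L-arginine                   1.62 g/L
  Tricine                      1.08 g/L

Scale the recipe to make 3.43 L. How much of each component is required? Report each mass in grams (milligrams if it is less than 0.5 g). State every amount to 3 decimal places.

copper sulfate pentahydrate 65.856 mg; L-arginine 5.557 g; Tricine 3.704 g

Working volume: 3.43 L.
copper sulfate pentahydrate: 19.2 mg/L × 3.43 L = 65.856 mg
L-arginine: 1.62 g/L × 3.43 L = 5.557 g
Tricine: 1.08 g/L × 3.43 L = 3.704 g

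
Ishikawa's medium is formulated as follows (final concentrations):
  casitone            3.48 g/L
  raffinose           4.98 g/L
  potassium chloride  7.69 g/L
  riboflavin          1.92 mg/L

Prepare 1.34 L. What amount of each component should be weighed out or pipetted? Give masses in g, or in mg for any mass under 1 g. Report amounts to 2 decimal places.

Working volume: 1.34 L.
casitone: 3.48 g/L × 1.34 L = 4.66 g
raffinose: 4.98 g/L × 1.34 L = 6.67 g
potassium chloride: 7.69 g/L × 1.34 L = 10.30 g
riboflavin: 1.92 mg/L × 1.34 L = 2.57 mg

casitone 4.66 g; raffinose 6.67 g; potassium chloride 10.30 g; riboflavin 2.57 mg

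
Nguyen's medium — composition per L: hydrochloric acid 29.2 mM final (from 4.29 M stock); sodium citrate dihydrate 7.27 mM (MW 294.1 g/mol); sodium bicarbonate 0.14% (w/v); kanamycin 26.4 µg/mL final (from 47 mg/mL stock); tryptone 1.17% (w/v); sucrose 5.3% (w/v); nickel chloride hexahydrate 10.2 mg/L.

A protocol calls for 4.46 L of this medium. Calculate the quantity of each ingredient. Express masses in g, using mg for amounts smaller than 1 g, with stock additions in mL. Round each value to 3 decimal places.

Scale factor relative to 1 L: 4.46.
hydrochloric acid: dilute stock: 29.2 mM × 4460 mL ÷ 4290 mM = 30.357 mL
sodium citrate dihydrate: 7.27 mmol/L × 294.1 g/mol × 4.46 L ÷ 1000 = 9.536 g
sodium bicarbonate: 0.14% w/v = 1.4 g/L → 1.4 × 4.46 L = 6.244 g
kanamycin: V = C2·V2/C1 = 26.4 µg/mL × 4460 mL ÷ 47000 µg/mL = 2.505 mL
tryptone: 1.17% w/v = 11.7 g/L → 11.7 × 4.46 L = 52.182 g
sucrose: 5.3% w/v = 53 g/L → 53 × 4.46 L = 236.380 g
nickel chloride hexahydrate: 10.2 mg/L × 4.46 L = 45.492 mg

hydrochloric acid 30.357 mL; sodium citrate dihydrate 9.536 g; sodium bicarbonate 6.244 g; kanamycin 2.505 mL; tryptone 52.182 g; sucrose 236.380 g; nickel chloride hexahydrate 45.492 mg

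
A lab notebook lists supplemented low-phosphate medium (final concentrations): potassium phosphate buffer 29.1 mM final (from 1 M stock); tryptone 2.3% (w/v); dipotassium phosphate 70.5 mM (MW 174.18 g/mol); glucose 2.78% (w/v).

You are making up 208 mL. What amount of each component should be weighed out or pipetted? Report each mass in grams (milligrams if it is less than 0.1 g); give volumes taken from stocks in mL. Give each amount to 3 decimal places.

Working volume: 208 mL = 0.208 L.
potassium phosphate buffer: C1V1 = C2V2 → 29.1 mM × 208 mL ÷ 1000 mM = 6.053 mL
tryptone: 2.3% w/v = 23 g/L → 23 × 0.208 L = 4.784 g
dipotassium phosphate: 70.5 mmol/L × 174.18 g/mol × 0.208 L ÷ 1000 = 2.554 g
glucose: 2.78 g per 100 mL × 208 mL ÷ 100 = 5.782 g

potassium phosphate buffer 6.053 mL; tryptone 4.784 g; dipotassium phosphate 2.554 g; glucose 5.782 g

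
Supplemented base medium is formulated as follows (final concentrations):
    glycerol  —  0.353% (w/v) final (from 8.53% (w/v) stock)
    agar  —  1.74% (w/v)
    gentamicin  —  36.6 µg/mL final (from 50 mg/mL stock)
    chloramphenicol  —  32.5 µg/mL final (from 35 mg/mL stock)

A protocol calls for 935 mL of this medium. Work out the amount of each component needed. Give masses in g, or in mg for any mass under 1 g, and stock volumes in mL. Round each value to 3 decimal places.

glycerol 38.693 mL; agar 16.269 g; gentamicin 0.684 mL; chloramphenicol 0.868 mL

Target volume = 935 mL = 0.935 L.
glycerol: C1V1 = C2V2 → 0.353% ÷ 8.53% × 935 mL = 38.693 mL
agar: 1.74 g per 100 mL × 935 mL ÷ 100 = 16.269 g
gentamicin: dilute stock: 36.6 µg/mL × 935 mL ÷ 50000 µg/mL = 0.684 mL
chloramphenicol: C1V1 = C2V2 → 32.5 µg/mL × 935 mL ÷ 35000 µg/mL = 0.868 mL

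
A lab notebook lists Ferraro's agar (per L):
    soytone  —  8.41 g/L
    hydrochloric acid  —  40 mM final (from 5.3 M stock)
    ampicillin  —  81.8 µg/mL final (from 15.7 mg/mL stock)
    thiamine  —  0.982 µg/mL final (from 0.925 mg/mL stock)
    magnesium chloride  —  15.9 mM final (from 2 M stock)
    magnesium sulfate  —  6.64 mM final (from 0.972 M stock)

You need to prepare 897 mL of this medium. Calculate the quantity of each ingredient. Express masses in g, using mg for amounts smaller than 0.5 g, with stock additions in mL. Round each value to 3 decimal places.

Scale factor relative to 1 L: 0.897.
soytone: 8.41 g/L × 0.897 L = 7.544 g
hydrochloric acid: dilute stock: 40 mM × 897 mL ÷ 5300 mM = 6.770 mL
ampicillin: C1V1 = C2V2 → 81.8 µg/mL × 897 mL ÷ 15700 µg/mL = 4.674 mL
thiamine: C1V1 = C2V2 → 0.982 µg/mL × 897 mL ÷ 925 µg/mL = 0.952 mL
magnesium chloride: C1V1 = C2V2 → 15.9 mM × 897 mL ÷ 2000 mM = 7.131 mL
magnesium sulfate: V = C2·V2/C1 = 6.64 mM × 897 mL ÷ 972 mM = 6.128 mL

soytone 7.544 g; hydrochloric acid 6.770 mL; ampicillin 4.674 mL; thiamine 0.952 mL; magnesium chloride 7.131 mL; magnesium sulfate 6.128 mL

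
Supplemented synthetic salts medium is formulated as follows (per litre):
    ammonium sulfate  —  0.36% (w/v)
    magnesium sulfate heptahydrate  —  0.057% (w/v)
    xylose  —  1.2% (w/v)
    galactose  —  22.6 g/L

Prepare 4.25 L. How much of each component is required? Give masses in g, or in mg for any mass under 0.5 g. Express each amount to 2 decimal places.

ammonium sulfate 15.30 g; magnesium sulfate heptahydrate 2.42 g; xylose 51.00 g; galactose 96.05 g

Scale factor relative to 1 L: 4.25.
ammonium sulfate: 0.36 g per 100 mL × 4250 mL ÷ 100 = 15.30 g
magnesium sulfate heptahydrate: 0.057 g per 100 mL × 4250 mL ÷ 100 = 2.42 g
xylose: 1.2% w/v = 12 g/L → 12 × 4.25 L = 51.00 g
galactose: 22.6 g/L × 4.25 L = 96.05 g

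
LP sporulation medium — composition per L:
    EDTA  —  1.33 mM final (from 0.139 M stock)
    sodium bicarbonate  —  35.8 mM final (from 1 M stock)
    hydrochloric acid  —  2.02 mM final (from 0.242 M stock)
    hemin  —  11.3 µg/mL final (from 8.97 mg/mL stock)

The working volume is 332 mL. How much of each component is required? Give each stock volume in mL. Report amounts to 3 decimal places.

EDTA 3.177 mL; sodium bicarbonate 11.886 mL; hydrochloric acid 2.771 mL; hemin 0.418 mL

Scale factor relative to 1 L: 0.332.
EDTA: V = C2·V2/C1 = 1.33 mM × 332 mL ÷ 139 mM = 3.177 mL
sodium bicarbonate: V = C2·V2/C1 = 35.8 mM × 332 mL ÷ 1000 mM = 11.886 mL
hydrochloric acid: V = C2·V2/C1 = 2.02 mM × 332 mL ÷ 242 mM = 2.771 mL
hemin: V = C2·V2/C1 = 11.3 µg/mL × 332 mL ÷ 8970 µg/mL = 0.418 mL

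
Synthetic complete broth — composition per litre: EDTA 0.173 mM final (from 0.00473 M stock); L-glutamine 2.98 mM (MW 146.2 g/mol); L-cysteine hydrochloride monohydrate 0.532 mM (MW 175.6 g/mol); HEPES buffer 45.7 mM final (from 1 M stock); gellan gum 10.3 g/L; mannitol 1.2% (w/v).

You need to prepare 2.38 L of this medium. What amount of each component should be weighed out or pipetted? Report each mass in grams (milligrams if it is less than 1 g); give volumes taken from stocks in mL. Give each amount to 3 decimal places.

Working volume: 2.38 L.
EDTA: V = C2·V2/C1 = 0.173 mM × 2380 mL ÷ 4.73 mM = 87.049 mL
L-glutamine: 2.98 mmol/L × 146.2 g/mol × 2.38 L ÷ 1000 = 1.037 g
L-cysteine hydrochloride monohydrate: 0.532 mmol/L × 175.6 mg/mmol × 2.38 L = 222.338 mg
HEPES buffer: dilute stock: 45.7 mM × 2380 mL ÷ 1000 mM = 108.766 mL
gellan gum: 10.3 g/L × 2.38 L = 24.514 g
mannitol: 1.2% w/v = 12 g/L → 12 × 2.38 L = 28.560 g

EDTA 87.049 mL; L-glutamine 1.037 g; L-cysteine hydrochloride monohydrate 222.338 mg; HEPES buffer 108.766 mL; gellan gum 24.514 g; mannitol 28.560 g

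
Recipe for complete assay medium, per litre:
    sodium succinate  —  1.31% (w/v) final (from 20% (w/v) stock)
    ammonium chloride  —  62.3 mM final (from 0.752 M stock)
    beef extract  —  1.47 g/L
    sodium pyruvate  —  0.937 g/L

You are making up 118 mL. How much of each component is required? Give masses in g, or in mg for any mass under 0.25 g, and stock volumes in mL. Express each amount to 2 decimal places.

sodium succinate 7.73 mL; ammonium chloride 9.78 mL; beef extract 173.46 mg; sodium pyruvate 110.57 mg

Scale factor relative to 1 L: 0.118.
sodium succinate: C1V1 = C2V2 → 1.31% ÷ 20% × 118 mL = 7.73 mL
ammonium chloride: dilute stock: 62.3 mM × 118 mL ÷ 752 mM = 9.78 mL
beef extract: 1.47 g/L × 0.118 L = 0.17346 g = 173.46 mg
sodium pyruvate: 0.937 g/L × 0.118 L = 0.110566 g = 110.57 mg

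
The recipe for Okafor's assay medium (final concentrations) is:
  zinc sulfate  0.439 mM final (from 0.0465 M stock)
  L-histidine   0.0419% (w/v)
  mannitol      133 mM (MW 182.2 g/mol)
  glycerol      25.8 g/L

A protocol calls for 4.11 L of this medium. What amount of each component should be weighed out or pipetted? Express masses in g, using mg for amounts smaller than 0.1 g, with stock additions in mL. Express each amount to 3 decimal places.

Working volume: 4.11 L.
zinc sulfate: dilute stock: 0.439 mM × 4110 mL ÷ 46.5 mM = 38.802 mL
L-histidine: 0.0419 g per 100 mL × 4110 mL ÷ 100 = 1.722 g
mannitol: 133 mmol/L × 182.2 g/mol × 4.11 L ÷ 1000 = 99.596 g
glycerol: 25.8 g/L × 4.11 L = 106.038 g

zinc sulfate 38.802 mL; L-histidine 1.722 g; mannitol 99.596 g; glycerol 106.038 g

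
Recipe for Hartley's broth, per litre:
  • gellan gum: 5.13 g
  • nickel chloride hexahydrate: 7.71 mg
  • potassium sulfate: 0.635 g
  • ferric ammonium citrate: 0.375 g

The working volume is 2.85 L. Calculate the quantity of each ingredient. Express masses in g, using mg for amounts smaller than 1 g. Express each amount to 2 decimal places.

Scale factor = 2850 mL / 1000 mL = 2.85.
gellan gum: 5.13 g × (2850 mL / 1000 mL) = 14.62 g
nickel chloride hexahydrate: 7.71 mg × (2850 mL / 1000 mL) = 21.97 mg
potassium sulfate: 0.635 g × (2850 mL / 1000 mL) = 1.81 g
ferric ammonium citrate: 0.375 g × (2850 mL / 1000 mL) = 1.07 g

gellan gum 14.62 g; nickel chloride hexahydrate 21.97 mg; potassium sulfate 1.81 g; ferric ammonium citrate 1.07 g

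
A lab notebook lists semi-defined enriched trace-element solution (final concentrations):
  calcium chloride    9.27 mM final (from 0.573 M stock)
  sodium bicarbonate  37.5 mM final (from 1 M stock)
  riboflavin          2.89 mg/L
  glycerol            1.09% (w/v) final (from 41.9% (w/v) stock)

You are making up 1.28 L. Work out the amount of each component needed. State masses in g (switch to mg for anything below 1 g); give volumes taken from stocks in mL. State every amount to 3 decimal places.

Scale factor relative to 1 L: 1.28.
calcium chloride: C1V1 = C2V2 → 9.27 mM × 1280 mL ÷ 573 mM = 20.708 mL
sodium bicarbonate: V = C2·V2/C1 = 37.5 mM × 1280 mL ÷ 1000 mM = 48.000 mL
riboflavin: 2.89 mg/L × 1.28 L = 3.699 mg
glycerol: C1V1 = C2V2 → 1.09% ÷ 41.9% × 1280 mL = 33.298 mL

calcium chloride 20.708 mL; sodium bicarbonate 48.000 mL; riboflavin 3.699 mg; glycerol 33.298 mL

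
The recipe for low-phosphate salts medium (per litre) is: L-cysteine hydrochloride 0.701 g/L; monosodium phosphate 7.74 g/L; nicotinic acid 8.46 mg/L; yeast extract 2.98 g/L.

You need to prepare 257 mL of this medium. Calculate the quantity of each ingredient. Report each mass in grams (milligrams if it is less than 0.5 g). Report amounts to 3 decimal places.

Scale factor relative to 1 L: 0.257.
L-cysteine hydrochloride: 0.701 g/L × 0.257 L = 0.180157 g = 180.157 mg
monosodium phosphate: 7.74 g/L × 0.257 L = 1.989 g
nicotinic acid: 8.46 mg/L × 0.257 L = 2.174 mg
yeast extract: 2.98 g/L × 0.257 L = 0.766 g

L-cysteine hydrochloride 180.157 mg; monosodium phosphate 1.989 g; nicotinic acid 2.174 mg; yeast extract 0.766 g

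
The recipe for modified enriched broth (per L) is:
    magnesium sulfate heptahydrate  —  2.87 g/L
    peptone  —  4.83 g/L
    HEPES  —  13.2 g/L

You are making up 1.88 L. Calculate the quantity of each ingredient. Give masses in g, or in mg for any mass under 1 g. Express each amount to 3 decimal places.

magnesium sulfate heptahydrate 5.396 g; peptone 9.080 g; HEPES 24.816 g

Working volume: 1.88 L.
magnesium sulfate heptahydrate: 2.87 g/L × 1.88 L = 5.396 g
peptone: 4.83 g/L × 1.88 L = 9.080 g
HEPES: 13.2 g/L × 1.88 L = 24.816 g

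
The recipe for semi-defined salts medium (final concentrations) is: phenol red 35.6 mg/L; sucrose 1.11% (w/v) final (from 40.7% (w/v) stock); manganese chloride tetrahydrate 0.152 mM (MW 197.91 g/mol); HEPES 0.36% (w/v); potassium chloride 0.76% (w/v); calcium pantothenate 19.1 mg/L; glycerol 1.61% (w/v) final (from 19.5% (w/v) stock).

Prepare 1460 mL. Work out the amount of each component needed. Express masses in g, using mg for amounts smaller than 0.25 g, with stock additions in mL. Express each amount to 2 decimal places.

Working volume: 1460 mL = 1.46 L.
phenol red: 35.6 mg/L × 1.46 L = 51.98 mg
sucrose: C1V1 = C2V2 → 1.11% ÷ 40.7% × 1460 mL = 39.82 mL
manganese chloride tetrahydrate: 0.152 mmol/L × 197.91 mg/mmol × 1.46 L = 43.92 mg
HEPES: 0.36% w/v = 3.6 g/L → 3.6 × 1.46 L = 5.26 g
potassium chloride: 0.76 g per 100 mL × 1460 mL ÷ 100 = 11.10 g
calcium pantothenate: 19.1 mg/L × 1.46 L = 27.89 mg
glycerol: dilute stock: 1.61% ÷ 19.5% × 1460 mL = 120.54 mL

phenol red 51.98 mg; sucrose 39.82 mL; manganese chloride tetrahydrate 43.92 mg; HEPES 5.26 g; potassium chloride 11.10 g; calcium pantothenate 27.89 mg; glycerol 120.54 mL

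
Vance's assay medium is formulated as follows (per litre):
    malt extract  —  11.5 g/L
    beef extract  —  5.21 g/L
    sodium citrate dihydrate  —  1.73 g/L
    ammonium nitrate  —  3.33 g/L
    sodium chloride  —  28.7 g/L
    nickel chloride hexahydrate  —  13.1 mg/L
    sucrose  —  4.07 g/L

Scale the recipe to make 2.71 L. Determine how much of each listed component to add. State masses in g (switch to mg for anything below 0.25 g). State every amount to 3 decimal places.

Scale factor relative to 1 L: 2.71.
malt extract: 11.5 g/L × 2.71 L = 31.165 g
beef extract: 5.21 g/L × 2.71 L = 14.119 g
sodium citrate dihydrate: 1.73 g/L × 2.71 L = 4.688 g
ammonium nitrate: 3.33 g/L × 2.71 L = 9.024 g
sodium chloride: 28.7 g/L × 2.71 L = 77.777 g
nickel chloride hexahydrate: 13.1 mg/L × 2.71 L = 35.501 mg
sucrose: 4.07 g/L × 2.71 L = 11.030 g

malt extract 31.165 g; beef extract 14.119 g; sodium citrate dihydrate 4.688 g; ammonium nitrate 9.024 g; sodium chloride 77.777 g; nickel chloride hexahydrate 35.501 mg; sucrose 11.030 g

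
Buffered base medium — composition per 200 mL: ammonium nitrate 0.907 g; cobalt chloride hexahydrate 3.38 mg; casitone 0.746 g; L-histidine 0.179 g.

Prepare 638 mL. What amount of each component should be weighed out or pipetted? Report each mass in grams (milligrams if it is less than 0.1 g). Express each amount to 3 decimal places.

Ratio of target to recipe volume: 638 / 200 = 3.19.
ammonium nitrate: 0.907 g × (638 mL / 200 mL) = 2.893 g
cobalt chloride hexahydrate: 3.38 mg × (638 mL / 200 mL) = 10.782 mg
casitone: 0.746 g × (638 mL / 200 mL) = 2.380 g
L-histidine: 0.179 g × (638 mL / 200 mL) = 0.571 g

ammonium nitrate 2.893 g; cobalt chloride hexahydrate 10.782 mg; casitone 2.380 g; L-histidine 0.571 g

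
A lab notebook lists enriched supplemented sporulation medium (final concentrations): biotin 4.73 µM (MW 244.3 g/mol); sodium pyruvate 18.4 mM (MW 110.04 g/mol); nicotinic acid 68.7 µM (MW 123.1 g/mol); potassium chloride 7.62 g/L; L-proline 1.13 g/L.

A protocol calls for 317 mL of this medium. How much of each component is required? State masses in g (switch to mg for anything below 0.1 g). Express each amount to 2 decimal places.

Target volume = 317 mL = 0.317 L.
biotin: 4.73 µmol/L × 244.3 g/mol × 0.317 L ÷ 1000 = 0.37 mg
sodium pyruvate: 18.4 mmol/L × 110.04 g/mol × 0.317 L ÷ 1000 = 0.64 g
nicotinic acid: 68.7 µmol/L × 123.1 g/mol × 0.317 L ÷ 1000 = 2.68 mg
potassium chloride: 7.62 g/L × 0.317 L = 2.42 g
L-proline: 1.13 g/L × 0.317 L = 0.36 g

biotin 0.37 mg; sodium pyruvate 0.64 g; nicotinic acid 2.68 mg; potassium chloride 2.42 g; L-proline 0.36 g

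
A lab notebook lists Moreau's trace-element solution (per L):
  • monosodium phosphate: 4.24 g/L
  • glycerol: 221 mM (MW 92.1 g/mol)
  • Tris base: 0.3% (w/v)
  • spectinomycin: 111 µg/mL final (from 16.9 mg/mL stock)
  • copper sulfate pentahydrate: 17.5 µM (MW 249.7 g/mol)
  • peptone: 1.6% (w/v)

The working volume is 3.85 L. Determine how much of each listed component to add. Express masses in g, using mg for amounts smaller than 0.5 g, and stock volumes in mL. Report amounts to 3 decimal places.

Working volume: 3.85 L.
monosodium phosphate: 4.24 g/L × 3.85 L = 16.324 g
glycerol: 221 mmol/L × 92.1 g/mol × 3.85 L ÷ 1000 = 78.363 g
Tris base: 0.3 g per 100 mL × 3850 mL ÷ 100 = 11.550 g
spectinomycin: V = C2·V2/C1 = 111 µg/mL × 3850 mL ÷ 16900 µg/mL = 25.287 mL
copper sulfate pentahydrate: 17.5 µmol/L × 249.7 g/mol × 3.85 L ÷ 1000 = 16.824 mg
peptone: 1.6 g per 100 mL × 3850 mL ÷ 100 = 61.600 g

monosodium phosphate 16.324 g; glycerol 78.363 g; Tris base 11.550 g; spectinomycin 25.287 mL; copper sulfate pentahydrate 16.824 mg; peptone 61.600 g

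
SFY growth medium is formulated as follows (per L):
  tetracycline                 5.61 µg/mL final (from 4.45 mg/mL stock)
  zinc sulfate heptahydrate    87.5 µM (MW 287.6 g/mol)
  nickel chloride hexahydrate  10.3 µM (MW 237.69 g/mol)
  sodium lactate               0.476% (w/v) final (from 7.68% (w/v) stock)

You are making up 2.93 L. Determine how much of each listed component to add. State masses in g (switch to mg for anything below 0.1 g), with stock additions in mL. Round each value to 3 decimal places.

Scale factor relative to 1 L: 2.93.
tetracycline: V = C2·V2/C1 = 5.61 µg/mL × 2930 mL ÷ 4450 µg/mL = 3.694 mL
zinc sulfate heptahydrate: 87.5 µmol/L × 287.6 g/mol × 2.93 L ÷ 1000 = 73.733 mg
nickel chloride hexahydrate: 10.3 µmol/L × 237.69 g/mol × 2.93 L ÷ 1000 = 7.173 mg
sodium lactate: C1V1 = C2V2 → 0.476% ÷ 7.68% × 2930 mL = 181.599 mL

tetracycline 3.694 mL; zinc sulfate heptahydrate 73.733 mg; nickel chloride hexahydrate 7.173 mg; sodium lactate 181.599 mL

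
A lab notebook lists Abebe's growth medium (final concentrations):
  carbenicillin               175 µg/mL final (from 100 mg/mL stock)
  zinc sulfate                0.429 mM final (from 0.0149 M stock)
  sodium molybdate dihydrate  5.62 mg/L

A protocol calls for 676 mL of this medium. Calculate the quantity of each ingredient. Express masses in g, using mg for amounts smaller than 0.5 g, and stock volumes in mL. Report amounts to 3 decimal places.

carbenicillin 1.183 mL; zinc sulfate 19.463 mL; sodium molybdate dihydrate 3.799 mg

Target volume = 676 mL = 0.676 L.
carbenicillin: C1V1 = C2V2 → 175 µg/mL × 676 mL ÷ 100000 µg/mL = 1.183 mL
zinc sulfate: C1V1 = C2V2 → 0.429 mM × 676 mL ÷ 14.9 mM = 19.463 mL
sodium molybdate dihydrate: 5.62 mg/L × 0.676 L = 3.799 mg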